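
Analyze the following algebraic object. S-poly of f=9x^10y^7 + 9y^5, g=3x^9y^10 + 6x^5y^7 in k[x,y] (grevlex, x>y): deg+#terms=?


LT(f)=9x^10y^7, LT(g)=3x^9y^10
lcm(LM)=x^10y^10
S(f,g) (scaled by 27 to clear denominators) = 3y^3*f - 9x*g = -54x^6y^7 + 27y^8
2 terms, deg 13.
13+2=15


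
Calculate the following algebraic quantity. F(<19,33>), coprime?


gcd(19,33)=1 => F=ab-a-b=19*33-19-33=627-52=575


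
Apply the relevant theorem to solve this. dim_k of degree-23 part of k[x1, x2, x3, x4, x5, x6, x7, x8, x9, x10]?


C(d+n-1,n-1)=C(32,9)=28048800


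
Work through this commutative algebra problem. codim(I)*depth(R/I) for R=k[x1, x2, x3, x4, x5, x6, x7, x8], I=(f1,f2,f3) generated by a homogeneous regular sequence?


codim=3, depth=dim(R/I)=8-3=5
Product=3*5=15


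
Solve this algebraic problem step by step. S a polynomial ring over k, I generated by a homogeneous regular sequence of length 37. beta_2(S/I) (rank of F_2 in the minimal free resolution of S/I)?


Regular sequence => Koszul complex is the minimal free resolution.
Syz_1 minimally generated by Koszul relations f_i*e_j - f_j*e_i (i<j): mu(Syz_1) = beta_2 = C(m,2) = m(m-1)/2
m=37
37*36/2 = 666


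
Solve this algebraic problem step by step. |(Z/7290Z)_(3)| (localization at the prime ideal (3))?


3-primary part: 7290=3^6*10
Size=3^6=729


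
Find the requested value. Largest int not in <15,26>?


gcd(15,26)=1 => F=ab-a-b=15*26-15-26=390-41=349


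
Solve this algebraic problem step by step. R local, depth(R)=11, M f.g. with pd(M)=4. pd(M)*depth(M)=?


pd+depth=11
depth=11-4=7
pd*depth=4*7=28


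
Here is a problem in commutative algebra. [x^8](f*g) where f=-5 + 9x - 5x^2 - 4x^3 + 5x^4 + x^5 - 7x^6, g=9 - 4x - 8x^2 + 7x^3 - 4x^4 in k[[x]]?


[x^8] = sum a_i*b_j, i+j=8
  5*-4=-20
  1*7=7
  -7*-8=56
Sum=43


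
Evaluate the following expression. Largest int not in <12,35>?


gcd(12,35)=1 => F=ab-a-b=12*35-12-35=420-47=373


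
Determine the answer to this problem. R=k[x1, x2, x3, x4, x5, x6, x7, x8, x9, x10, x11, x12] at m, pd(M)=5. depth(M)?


pd+depth=depth(R)=12
depth=12-5=7


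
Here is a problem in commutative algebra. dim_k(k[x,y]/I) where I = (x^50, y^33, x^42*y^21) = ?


k[x,y]/I, I = (x^50, y^33, x^42*y^21)
Rect: 50x33=1650. Corner: (50-42)x(33-21)=96.
dim = 1650-96 = 1554


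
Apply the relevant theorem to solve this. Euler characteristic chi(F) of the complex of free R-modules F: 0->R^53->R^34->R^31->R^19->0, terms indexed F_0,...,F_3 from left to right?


chi = sum (-1)^i * rank:
(-1)^0*53=53
(-1)^1*34=-34
(-1)^2*31=31
(-1)^3*19=-19
chi=31


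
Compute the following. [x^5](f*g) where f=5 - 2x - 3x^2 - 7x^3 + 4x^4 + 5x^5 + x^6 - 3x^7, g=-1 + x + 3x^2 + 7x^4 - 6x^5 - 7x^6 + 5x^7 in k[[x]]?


[x^5] = sum a_i*b_j, i+j=5
  5*-6=-30
  -2*7=-14
  -7*3=-21
  4*1=4
  5*-1=-5
Sum=-66


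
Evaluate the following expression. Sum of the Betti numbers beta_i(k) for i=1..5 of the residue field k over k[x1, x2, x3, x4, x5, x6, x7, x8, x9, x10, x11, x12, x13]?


Koszul resolution: beta_i(k)=C(n,i), n=13
C(13,1)=13, C(13,2)=78, C(13,3)=286, C(13,4)=715, C(13,5)=1287
Sum=2379


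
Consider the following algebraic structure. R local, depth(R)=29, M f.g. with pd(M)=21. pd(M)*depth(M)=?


pd+depth=29
depth=29-21=8
pd*depth=21*8=168


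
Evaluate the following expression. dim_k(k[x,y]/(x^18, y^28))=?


Basis: x^i*y^j, i<18, j<28
18*28=504


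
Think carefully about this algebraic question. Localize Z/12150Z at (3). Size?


3-primary part: 12150=3^5*50
Size=3^5=243


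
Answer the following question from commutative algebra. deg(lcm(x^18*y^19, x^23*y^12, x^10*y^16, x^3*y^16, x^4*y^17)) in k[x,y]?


lcm = componentwise max:
x: max(18,23,10,3,4)=23
y: max(19,12,16,16,17)=19
Total=23+19=42


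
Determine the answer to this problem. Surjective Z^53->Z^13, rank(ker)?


rank(ker) = 53-13 = 40


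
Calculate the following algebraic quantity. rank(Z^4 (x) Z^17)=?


rank(M(x)N) = rank(M)*rank(N)
4*17 = 68


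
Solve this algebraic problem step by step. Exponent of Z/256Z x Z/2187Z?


Exponent = lcm of the cyclic orders; pairwise coprime => product.
2^8*3^7=256*2187=559872


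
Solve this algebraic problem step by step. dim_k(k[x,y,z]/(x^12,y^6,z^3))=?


Basis: x^iy^jz^k, i<12,j<6,k<3
12*6*3=216


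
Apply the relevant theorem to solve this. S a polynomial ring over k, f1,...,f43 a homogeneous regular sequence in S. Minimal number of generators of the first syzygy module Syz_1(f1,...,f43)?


Regular sequence => Koszul complex is the minimal free resolution.
Syz_1 minimally generated by Koszul relations f_i*e_j - f_j*e_i (i<j): mu(Syz_1) = beta_2 = C(m,2) = m(m-1)/2
m=43
43*42/2 = 903


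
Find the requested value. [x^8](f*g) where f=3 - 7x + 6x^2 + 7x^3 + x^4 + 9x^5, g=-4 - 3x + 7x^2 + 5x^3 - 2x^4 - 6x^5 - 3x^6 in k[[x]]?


[x^8] = sum a_i*b_j, i+j=8
  6*-3=-18
  7*-6=-42
  1*-2=-2
  9*5=45
Sum=-17


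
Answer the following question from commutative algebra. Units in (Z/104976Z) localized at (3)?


Local ring = Z/6561Z.
phi(6561) = 3^7*(3-1) = 4374


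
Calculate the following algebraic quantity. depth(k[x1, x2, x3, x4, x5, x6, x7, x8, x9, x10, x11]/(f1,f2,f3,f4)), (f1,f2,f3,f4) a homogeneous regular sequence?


depth(R)=11
depth(R/I)=11-4=7


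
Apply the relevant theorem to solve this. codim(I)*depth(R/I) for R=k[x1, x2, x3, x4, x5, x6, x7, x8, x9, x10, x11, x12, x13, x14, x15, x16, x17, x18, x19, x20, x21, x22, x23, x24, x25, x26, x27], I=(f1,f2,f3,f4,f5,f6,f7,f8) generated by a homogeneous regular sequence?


codim=8, depth=dim(R/I)=27-8=19
Product=8*19=152


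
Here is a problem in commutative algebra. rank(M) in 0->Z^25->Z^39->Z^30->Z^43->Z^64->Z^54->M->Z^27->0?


Alt sum=0:
(-1)^0*25 + (-1)^1*39 + (-1)^2*30 + (-1)^3*43 + (-1)^4*64 + (-1)^5*54 + (-1)^6*? + (-1)^7*27=0
rank(M)=44


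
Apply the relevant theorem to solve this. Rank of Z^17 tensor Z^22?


rank(M(x)N) = rank(M)*rank(N)
17*22 = 374


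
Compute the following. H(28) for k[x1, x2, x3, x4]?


C(d+n-1,n-1)=C(31,3)=4495


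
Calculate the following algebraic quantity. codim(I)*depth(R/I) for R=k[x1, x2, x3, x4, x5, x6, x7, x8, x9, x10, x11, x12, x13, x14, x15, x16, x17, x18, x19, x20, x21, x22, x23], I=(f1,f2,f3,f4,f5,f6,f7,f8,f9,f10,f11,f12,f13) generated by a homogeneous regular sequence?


codim=13, depth=dim(R/I)=23-13=10
Product=13*10=130


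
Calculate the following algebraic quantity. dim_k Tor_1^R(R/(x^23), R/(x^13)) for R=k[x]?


Tor_1(R/I,R/J)=(I cap J)/IJ=(x^23)/(x^36)
dim=36-23=min(23,13)=13


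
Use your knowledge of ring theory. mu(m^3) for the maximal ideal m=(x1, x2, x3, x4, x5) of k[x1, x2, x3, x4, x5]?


Graded Nakayama: mu(m^d) = dim_k (m^d/m^(d+1)) = #degree-3 monomials in 5 vars
C(n+d-1,d)=C(7,3)=35


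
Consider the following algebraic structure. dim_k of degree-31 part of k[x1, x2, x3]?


C(d+n-1,n-1)=C(33,2)=528


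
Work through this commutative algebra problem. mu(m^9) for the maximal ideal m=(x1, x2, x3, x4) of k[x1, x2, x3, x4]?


Graded Nakayama: mu(m^d) = dim_k (m^d/m^(d+1)) = #degree-9 monomials in 4 vars
C(n+d-1,d)=C(12,9)=220


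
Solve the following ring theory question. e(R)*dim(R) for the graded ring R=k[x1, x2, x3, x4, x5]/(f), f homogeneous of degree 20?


e(R)=deg(f)=20, dim(R)=5-1=4
e*dim=20*4=80


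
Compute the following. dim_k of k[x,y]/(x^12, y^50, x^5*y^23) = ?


k[x,y]/I, I = (x^12, y^50, x^5*y^23)
Rect: 12x50=600. Corner: (12-5)x(50-23)=189.
dim = 600-189 = 411


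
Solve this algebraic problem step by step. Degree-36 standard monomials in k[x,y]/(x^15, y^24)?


k[x,y], I = (x^15, y^24), d = 36
Need i < 15 and d-i < 24.
Range: 13 <= i <= 14.
H(36) = 2


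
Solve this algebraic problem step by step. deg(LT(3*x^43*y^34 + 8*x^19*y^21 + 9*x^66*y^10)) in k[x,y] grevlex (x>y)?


LT: 3*x^43*y^34
deg_x=43, deg_y=34
Total=43+34=77


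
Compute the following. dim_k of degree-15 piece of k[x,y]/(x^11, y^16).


k[x,y], I = (x^11, y^16), d = 15
Need i < 11 and d-i < 16.
Range: 0 <= i <= 10.
H(15) = 11


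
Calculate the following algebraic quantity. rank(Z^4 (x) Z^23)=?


rank(M(x)N) = rank(M)*rank(N)
4*23 = 92


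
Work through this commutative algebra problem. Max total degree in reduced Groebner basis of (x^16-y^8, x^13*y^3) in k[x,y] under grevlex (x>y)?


LT(f1)=x^16, LT(f2)=x^13y^3, lcm=x^16y^3
S(f1,f2) = y^3*f1 - x^3*f2 = -y^11
Reduced GB = {f1, f2, y^11}; degrees 16, 16, 11
Max = 16


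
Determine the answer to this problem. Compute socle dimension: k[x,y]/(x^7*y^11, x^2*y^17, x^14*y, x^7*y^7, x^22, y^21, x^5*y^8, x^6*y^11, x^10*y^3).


Socle = ann(m) = span of standard monomials u with x*u, y*u in I (staircase corners).
Redundant generators: x^6*y^11, x^7*y^11
Minimal generators: x^22, x^14*y, x^10*y^3, x^7*y^7, x^5*y^8, x^2*y^17, y^21
Corners: xy^20, x^4y^16, x^6y^7, x^9y^6, x^13y^2, x^21
Socle dim=6


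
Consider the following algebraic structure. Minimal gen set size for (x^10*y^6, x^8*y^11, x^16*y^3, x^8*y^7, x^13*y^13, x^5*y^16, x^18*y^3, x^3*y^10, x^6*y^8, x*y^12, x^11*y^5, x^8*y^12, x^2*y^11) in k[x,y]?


Remove redundant (divisible by others).
x^5*y^16 redundant.
x^18*y^3 redundant.
x^8*y^11 redundant.
x^8*y^12 redundant.
x^13*y^13 redundant.
Min: x^16*y^3, x^11*y^5, x^10*y^6, x^8*y^7, x^6*y^8, x^3*y^10, x^2*y^11, x*y^12
Count=8


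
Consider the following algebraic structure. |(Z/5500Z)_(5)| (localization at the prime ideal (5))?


5-primary part: 5500=5^3*44
Size=5^3=125


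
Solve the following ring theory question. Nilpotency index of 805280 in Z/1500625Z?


805280^k mod 1500625:
k=1: 805280
k=2: 292775
k=3: 1157625
k=4: 0
First zero at k = 4


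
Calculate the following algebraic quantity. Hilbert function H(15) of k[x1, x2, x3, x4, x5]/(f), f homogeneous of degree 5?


C(19,4)-C(14,4)=3876-1001=2875


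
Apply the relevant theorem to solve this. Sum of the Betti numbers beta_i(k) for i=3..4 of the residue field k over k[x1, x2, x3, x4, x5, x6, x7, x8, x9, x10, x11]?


Koszul resolution: beta_i(k)=C(n,i), n=11
C(11,3)=165, C(11,4)=330
Sum=495


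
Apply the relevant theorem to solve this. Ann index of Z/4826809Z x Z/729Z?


Exponent = lcm of the cyclic orders; pairwise coprime => product.
13^6*3^6=4826809*729=3518743761


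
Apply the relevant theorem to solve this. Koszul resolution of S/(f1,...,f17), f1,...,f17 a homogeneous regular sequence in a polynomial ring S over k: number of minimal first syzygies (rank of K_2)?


Regular sequence => Koszul complex is the minimal free resolution.
Syz_1 minimally generated by Koszul relations f_i*e_j - f_j*e_i (i<j): mu(Syz_1) = beta_2 = C(m,2) = m(m-1)/2
m=17
17*16/2 = 136


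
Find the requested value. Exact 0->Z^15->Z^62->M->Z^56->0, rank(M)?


Alt sum=0:
(-1)^0*15 + (-1)^1*62 + (-1)^2*? + (-1)^3*56=0
rank(M)=103


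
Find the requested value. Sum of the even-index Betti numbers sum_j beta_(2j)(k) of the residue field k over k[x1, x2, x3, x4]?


Koszul resolution: beta_i(k)=C(n,i), n=4
sum_even C(4,i) = 2^(n-1) = 2^3 = 8


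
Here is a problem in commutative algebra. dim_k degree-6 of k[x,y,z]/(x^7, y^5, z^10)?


Need i<7, j<5, k<10 with i+j+k=6.
For each i, j ranges over max(0,6-i-9)..min(4,6-i):
  i=0: j in [0,4] -> 5
  i=1: j in [0,4] -> 5
  i=2: j in [0,4] -> 5
  i=3: j in [0,3] -> 4
  i=4: j in [0,2] -> 3
  i=5: j in [0,1] -> 2
  i=6: j in [0,0] -> 1
H(6) = 5+5+5+4+3+2+1 = 25


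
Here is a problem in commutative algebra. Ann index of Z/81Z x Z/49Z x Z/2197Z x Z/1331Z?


Exponent = lcm of the cyclic orders; pairwise coprime => product.
3^4*7^2*13^3*11^3=81*49*2197*1331=11606177583


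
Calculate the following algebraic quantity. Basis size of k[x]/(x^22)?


Basis: 1,x,...,x^21
dim=22


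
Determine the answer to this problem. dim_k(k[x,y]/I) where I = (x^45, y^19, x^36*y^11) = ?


k[x,y]/I, I = (x^45, y^19, x^36*y^11)
Rect: 45x19=855. Corner: (45-36)x(19-11)=72.
dim = 855-72 = 783


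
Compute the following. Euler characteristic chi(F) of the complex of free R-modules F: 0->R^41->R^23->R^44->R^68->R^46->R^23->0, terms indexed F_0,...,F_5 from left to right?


chi = sum (-1)^i * rank:
(-1)^0*41=41
(-1)^1*23=-23
(-1)^2*44=44
(-1)^3*68=-68
(-1)^4*46=46
(-1)^5*23=-23
chi=17


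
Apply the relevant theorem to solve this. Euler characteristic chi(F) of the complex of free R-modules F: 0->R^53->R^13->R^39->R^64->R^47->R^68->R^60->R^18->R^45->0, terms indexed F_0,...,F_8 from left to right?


chi = sum (-1)^i * rank:
(-1)^0*53=53
(-1)^1*13=-13
(-1)^2*39=39
(-1)^3*64=-64
(-1)^4*47=47
(-1)^5*68=-68
(-1)^6*60=60
(-1)^7*18=-18
(-1)^8*45=45
chi=81


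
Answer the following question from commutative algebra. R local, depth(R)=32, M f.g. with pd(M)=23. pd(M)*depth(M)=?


pd+depth=32
depth=32-23=9
pd*depth=23*9=207


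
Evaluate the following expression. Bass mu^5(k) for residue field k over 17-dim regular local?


C(n,i)=C(17,5)=6188


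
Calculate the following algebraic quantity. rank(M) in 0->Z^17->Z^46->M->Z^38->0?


Alt sum=0:
(-1)^0*17 + (-1)^1*46 + (-1)^2*? + (-1)^3*38=0
rank(M)=67


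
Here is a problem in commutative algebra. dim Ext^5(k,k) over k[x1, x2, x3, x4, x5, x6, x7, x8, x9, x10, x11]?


C(n,i)=C(11,5)=462


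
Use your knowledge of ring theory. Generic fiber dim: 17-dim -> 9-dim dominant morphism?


dim(fiber)=dim(X)-dim(Y)=17-9=8


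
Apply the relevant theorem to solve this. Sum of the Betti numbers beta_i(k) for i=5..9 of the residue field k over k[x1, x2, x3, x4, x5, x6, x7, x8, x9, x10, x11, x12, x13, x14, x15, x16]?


Koszul resolution: beta_i(k)=C(n,i), n=16
C(16,5)=4368, C(16,6)=8008, C(16,7)=11440, C(16,8)=12870, C(16,9)=11440
Sum=48126


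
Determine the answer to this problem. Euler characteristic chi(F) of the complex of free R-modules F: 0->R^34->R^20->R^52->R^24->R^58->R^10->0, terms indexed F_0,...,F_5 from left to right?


chi = sum (-1)^i * rank:
(-1)^0*34=34
(-1)^1*20=-20
(-1)^2*52=52
(-1)^3*24=-24
(-1)^4*58=58
(-1)^5*10=-10
chi=90


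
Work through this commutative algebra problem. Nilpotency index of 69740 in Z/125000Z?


69740^k mod 125000:
k=1: 69740
k=2: 42600
k=3: 49000
k=4: 10000
k=5: 25000
k=6: 0
First zero at k = 6


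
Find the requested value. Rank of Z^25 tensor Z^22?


rank(M(x)N) = rank(M)*rank(N)
25*22 = 550


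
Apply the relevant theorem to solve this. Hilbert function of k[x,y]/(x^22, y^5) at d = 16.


k[x,y], I = (x^22, y^5), d = 16
Need i < 22 and d-i < 5.
Range: 12 <= i <= 16.
H(16) = 5


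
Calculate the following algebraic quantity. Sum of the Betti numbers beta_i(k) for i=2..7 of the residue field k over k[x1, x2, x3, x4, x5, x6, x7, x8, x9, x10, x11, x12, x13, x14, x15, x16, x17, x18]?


Koszul resolution: beta_i(k)=C(n,i), n=18
C(18,2)=153, C(18,3)=816, C(18,4)=3060, C(18,5)=8568, C(18,6)=18564, C(18,7)=31824
Sum=62985


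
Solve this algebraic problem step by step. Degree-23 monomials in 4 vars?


C(d+n-1,n-1)=C(26,3)=2600


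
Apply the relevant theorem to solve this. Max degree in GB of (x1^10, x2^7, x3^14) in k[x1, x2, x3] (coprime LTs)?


Pure powers, coprime LTs => already GB.
Degrees: 10, 7, 14
Max=14


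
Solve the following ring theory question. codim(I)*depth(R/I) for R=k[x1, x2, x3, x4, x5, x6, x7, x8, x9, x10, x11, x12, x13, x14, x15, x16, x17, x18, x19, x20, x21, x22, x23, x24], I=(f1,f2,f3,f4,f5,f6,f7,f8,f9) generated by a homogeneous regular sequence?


codim=9, depth=dim(R/I)=24-9=15
Product=9*15=135


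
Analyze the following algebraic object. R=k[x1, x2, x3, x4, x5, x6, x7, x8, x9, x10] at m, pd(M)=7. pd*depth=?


pd+depth=10
depth=10-7=3
pd*depth=7*3=21


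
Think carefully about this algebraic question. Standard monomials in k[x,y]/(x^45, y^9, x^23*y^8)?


k[x,y]/I, I = (x^45, y^9, x^23*y^8)
Rect: 45x9=405. Corner: (45-23)x(9-8)=22.
dim = 405-22 = 383


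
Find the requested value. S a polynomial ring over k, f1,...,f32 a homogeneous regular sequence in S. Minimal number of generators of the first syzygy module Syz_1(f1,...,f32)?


Regular sequence => Koszul complex is the minimal free resolution.
Syz_1 minimally generated by Koszul relations f_i*e_j - f_j*e_i (i<j): mu(Syz_1) = beta_2 = C(m,2) = m(m-1)/2
m=32
32*31/2 = 496


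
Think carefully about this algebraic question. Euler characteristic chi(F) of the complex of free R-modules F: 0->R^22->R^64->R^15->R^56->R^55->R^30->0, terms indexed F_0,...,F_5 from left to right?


chi = sum (-1)^i * rank:
(-1)^0*22=22
(-1)^1*64=-64
(-1)^2*15=15
(-1)^3*56=-56
(-1)^4*55=55
(-1)^5*30=-30
chi=-58


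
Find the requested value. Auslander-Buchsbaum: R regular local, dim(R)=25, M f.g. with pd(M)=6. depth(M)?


pd+depth=depth(R)=25
depth=25-6=19


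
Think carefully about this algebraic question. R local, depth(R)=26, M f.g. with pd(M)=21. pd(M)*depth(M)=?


pd+depth=26
depth=26-21=5
pd*depth=21*5=105


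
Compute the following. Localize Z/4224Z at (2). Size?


2-primary part: 4224=2^7*33
Size=2^7=128


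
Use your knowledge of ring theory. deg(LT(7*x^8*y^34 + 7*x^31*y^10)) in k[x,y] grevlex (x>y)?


LT: 7*x^8*y^34
deg_x=8, deg_y=34
Total=8+34=42


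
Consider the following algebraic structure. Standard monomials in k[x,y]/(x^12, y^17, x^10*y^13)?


k[x,y]/I, I = (x^12, y^17, x^10*y^13)
Rect: 12x17=204. Corner: (12-10)x(17-13)=8.
dim = 204-8 = 196


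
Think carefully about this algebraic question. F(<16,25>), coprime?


gcd(16,25)=1 => F=ab-a-b=16*25-16-25=400-41=359


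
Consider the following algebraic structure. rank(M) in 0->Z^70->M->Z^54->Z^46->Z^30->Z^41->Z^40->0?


Alt sum=0:
(-1)^0*70 + (-1)^1*? + (-1)^2*54 + (-1)^3*46 + (-1)^4*30 + (-1)^5*41 + (-1)^6*40=0
rank(M)=107


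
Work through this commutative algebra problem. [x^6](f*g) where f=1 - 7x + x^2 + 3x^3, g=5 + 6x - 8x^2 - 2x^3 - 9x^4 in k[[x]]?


[x^6] = sum a_i*b_j, i+j=6
  1*-9=-9
  3*-2=-6
Sum=-15


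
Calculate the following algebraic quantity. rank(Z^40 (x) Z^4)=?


rank(M(x)N) = rank(M)*rank(N)
40*4 = 160


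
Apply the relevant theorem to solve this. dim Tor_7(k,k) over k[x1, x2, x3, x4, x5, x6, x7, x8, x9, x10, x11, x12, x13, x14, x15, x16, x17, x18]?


Koszul: C(n,i)=C(18,7)=31824


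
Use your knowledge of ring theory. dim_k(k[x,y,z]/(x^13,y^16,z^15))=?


Basis: x^iy^jz^k, i<13,j<16,k<15
13*16*15=3120


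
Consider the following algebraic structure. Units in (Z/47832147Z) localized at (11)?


Local ring = Z/1771561Z.
phi(1771561) = 11^5*(11-1) = 1610510


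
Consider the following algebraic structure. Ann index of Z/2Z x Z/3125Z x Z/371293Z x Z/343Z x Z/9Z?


Exponent = lcm of the cyclic orders; pairwise coprime => product.
2^1*5^5*13^5*7^3*3^2=2*3125*371293*343*9=7163634318750


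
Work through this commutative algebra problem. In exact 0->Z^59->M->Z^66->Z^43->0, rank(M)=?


Alt sum=0:
(-1)^0*59 + (-1)^1*? + (-1)^2*66 + (-1)^3*43=0
rank(M)=82


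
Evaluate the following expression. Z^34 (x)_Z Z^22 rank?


rank(M(x)N) = rank(M)*rank(N)
34*22 = 748


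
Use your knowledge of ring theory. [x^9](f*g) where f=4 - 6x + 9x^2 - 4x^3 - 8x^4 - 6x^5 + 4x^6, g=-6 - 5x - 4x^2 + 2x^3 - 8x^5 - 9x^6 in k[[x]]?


[x^9] = sum a_i*b_j, i+j=9
  -4*-9=36
  -8*-8=64
  4*2=8
Sum=108


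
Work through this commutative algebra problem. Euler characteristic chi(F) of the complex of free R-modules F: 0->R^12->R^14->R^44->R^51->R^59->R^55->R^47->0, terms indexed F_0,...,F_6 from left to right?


chi = sum (-1)^i * rank:
(-1)^0*12=12
(-1)^1*14=-14
(-1)^2*44=44
(-1)^3*51=-51
(-1)^4*59=59
(-1)^5*55=-55
(-1)^6*47=47
chi=42


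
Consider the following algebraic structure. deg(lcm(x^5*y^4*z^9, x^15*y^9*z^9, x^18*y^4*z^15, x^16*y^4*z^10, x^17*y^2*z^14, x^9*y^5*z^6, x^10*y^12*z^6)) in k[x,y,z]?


lcm = componentwise max:
x: max(5,15,18,16,17,9,10)=18
y: max(4,9,4,4,2,5,12)=12
z: max(9,9,15,10,14,6,6)=15
Total=18+12+15=45


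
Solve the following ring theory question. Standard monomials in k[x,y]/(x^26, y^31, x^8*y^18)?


k[x,y]/I, I = (x^26, y^31, x^8*y^18)
Rect: 26x31=806. Corner: (26-8)x(31-18)=234.
dim = 806-234 = 572


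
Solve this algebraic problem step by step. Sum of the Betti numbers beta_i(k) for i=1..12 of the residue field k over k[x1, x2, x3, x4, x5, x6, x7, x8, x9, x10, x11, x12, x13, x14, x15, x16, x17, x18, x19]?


Koszul resolution: beta_i(k)=C(n,i), n=19
C(19,1)=19, C(19,2)=171, C(19,3)=969, C(19,4)=3876, C(19,5)=11628, C(19,6)=27132, C(19,7)=50388, C(19,8)=75582, C(19,9)=92378, C(19,10)=92378, C(19,11)=75582, C(19,12)=50388
Sum=480491


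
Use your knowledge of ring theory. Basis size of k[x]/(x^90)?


Basis: 1,x,...,x^89
dim=90


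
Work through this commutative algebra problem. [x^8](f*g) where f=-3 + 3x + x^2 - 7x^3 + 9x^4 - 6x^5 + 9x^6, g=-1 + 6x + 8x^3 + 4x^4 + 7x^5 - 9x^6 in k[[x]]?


[x^8] = sum a_i*b_j, i+j=8
  1*-9=-9
  -7*7=-49
  9*4=36
  -6*8=-48
Sum=-70


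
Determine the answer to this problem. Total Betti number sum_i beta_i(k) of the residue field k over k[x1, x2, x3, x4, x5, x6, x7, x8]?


Koszul resolution: beta_i(k)=C(n,i), n=8
sum_i C(8,i) = 2^8 = 256


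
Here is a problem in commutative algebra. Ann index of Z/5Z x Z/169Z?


Exponent = lcm of the cyclic orders; pairwise coprime => product.
5^1*13^2=5*169=845


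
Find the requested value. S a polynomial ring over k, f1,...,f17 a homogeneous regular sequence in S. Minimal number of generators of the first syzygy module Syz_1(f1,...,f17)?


Regular sequence => Koszul complex is the minimal free resolution.
Syz_1 minimally generated by Koszul relations f_i*e_j - f_j*e_i (i<j): mu(Syz_1) = beta_2 = C(m,2) = m(m-1)/2
m=17
17*16/2 = 136


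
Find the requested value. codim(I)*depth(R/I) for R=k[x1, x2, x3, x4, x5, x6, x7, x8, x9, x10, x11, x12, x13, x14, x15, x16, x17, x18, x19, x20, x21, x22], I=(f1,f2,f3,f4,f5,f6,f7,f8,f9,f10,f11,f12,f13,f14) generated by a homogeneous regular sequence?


codim=14, depth=dim(R/I)=22-14=8
Product=14*8=112


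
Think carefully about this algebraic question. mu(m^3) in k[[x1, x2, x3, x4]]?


C(n+d-1,d)=C(6,3)=20


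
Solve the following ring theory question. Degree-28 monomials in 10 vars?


C(d+n-1,n-1)=C(37,9)=124403620


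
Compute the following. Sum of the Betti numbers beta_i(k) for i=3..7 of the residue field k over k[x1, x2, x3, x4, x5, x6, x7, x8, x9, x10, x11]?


Koszul resolution: beta_i(k)=C(n,i), n=11
C(11,3)=165, C(11,4)=330, C(11,5)=462, C(11,6)=462, C(11,7)=330
Sum=1749


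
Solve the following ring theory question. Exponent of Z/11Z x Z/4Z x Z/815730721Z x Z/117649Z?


Exponent = lcm of the cyclic orders; pairwise coprime => product.
11^1*2^2*13^8*7^6=11*4*815730721*117649=4222675758176876


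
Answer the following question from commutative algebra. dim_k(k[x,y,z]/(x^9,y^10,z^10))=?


Basis: x^iy^jz^k, i<9,j<10,k<10
9*10*10=900


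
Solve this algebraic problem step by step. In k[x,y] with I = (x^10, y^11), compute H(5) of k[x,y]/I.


k[x,y], I = (x^10, y^11), d = 5
Need i < 10 and d-i < 11.
Range: 0 <= i <= 5.
H(5) = 6


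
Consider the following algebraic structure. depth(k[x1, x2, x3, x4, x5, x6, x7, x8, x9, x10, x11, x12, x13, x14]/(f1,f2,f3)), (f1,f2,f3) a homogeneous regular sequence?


depth(R)=14
depth(R/I)=14-3=11


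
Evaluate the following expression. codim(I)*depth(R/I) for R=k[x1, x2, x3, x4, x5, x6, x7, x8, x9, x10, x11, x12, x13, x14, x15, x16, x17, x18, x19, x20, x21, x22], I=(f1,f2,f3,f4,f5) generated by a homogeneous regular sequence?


codim=5, depth=dim(R/I)=22-5=17
Product=5*17=85


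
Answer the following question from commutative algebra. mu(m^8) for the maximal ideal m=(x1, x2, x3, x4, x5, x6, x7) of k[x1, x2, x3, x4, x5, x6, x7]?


Graded Nakayama: mu(m^d) = dim_k (m^d/m^(d+1)) = #degree-8 monomials in 7 vars
C(n+d-1,d)=C(14,8)=3003


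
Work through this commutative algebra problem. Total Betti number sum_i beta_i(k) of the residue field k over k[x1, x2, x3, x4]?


Koszul resolution: beta_i(k)=C(n,i), n=4
sum_i C(4,i) = 2^4 = 16


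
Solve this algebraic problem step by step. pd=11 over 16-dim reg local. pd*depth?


pd+depth=16
depth=16-11=5
pd*depth=11*5=55


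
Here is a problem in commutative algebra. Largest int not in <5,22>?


gcd(5,22)=1 => F=ab-a-b=5*22-5-22=110-27=83


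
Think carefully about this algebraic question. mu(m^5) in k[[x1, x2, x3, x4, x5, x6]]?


C(n+d-1,d)=C(10,5)=252


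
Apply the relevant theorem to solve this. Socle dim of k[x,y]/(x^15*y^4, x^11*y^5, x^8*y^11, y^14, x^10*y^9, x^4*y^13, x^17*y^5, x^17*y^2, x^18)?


Socle = ann(m) = span of standard monomials u with x*u, y*u in I (staircase corners).
Redundant generators: x^17*y^5
Minimal generators: x^18, x^17*y^2, x^15*y^4, x^11*y^5, x^10*y^9, x^8*y^11, x^4*y^13, y^14
Corners: x^3y^13, x^7y^12, x^9y^10, x^10y^8, x^14y^4, x^16y^3, x^17y
Socle dim=7


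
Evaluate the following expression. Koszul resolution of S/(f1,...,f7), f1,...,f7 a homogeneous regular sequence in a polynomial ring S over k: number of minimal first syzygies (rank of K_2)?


Regular sequence => Koszul complex is the minimal free resolution.
Syz_1 minimally generated by Koszul relations f_i*e_j - f_j*e_i (i<j): mu(Syz_1) = beta_2 = C(m,2) = m(m-1)/2
m=7
7*6/2 = 21


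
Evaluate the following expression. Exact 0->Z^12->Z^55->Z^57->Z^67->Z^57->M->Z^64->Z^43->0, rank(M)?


Alt sum=0:
(-1)^0*12 + (-1)^1*55 + (-1)^2*57 + (-1)^3*67 + (-1)^4*57 + (-1)^5*? + (-1)^6*64 + (-1)^7*43=0
rank(M)=25


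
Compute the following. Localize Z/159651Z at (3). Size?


3-primary part: 159651=3^7*73
Size=3^7=2187


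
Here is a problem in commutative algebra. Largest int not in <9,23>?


gcd(9,23)=1 => F=ab-a-b=9*23-9-23=207-32=175


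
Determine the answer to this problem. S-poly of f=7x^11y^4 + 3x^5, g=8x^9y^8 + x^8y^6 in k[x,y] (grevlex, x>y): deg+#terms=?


LT(f)=7x^11y^4, LT(g)=8x^9y^8
lcm(LM)=x^11y^8
S(f,g) (scaled by 56 to clear denominators) = 8y^4*f - 7x^2*g = -7x^10y^6 + 24x^5y^4
2 terms, deg 16.
16+2=18


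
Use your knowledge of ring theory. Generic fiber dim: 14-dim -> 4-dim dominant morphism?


dim(fiber)=dim(X)-dim(Y)=14-4=10


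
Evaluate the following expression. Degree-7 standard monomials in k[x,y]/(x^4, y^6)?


k[x,y], I = (x^4, y^6), d = 7
Need i < 4 and d-i < 6.
Range: 2 <= i <= 3.
H(7) = 2


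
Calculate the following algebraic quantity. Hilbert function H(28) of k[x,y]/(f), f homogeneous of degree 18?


H(t)=d for t>=d-1.
d=18, t=28
H(28)=18


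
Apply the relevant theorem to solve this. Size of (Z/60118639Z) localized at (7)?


7-primary part: 60118639=7^7*73
Size=7^7=823543


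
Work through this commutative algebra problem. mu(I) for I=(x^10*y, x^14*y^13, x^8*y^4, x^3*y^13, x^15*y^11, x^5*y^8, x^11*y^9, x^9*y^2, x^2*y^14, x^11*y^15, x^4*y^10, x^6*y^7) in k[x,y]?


Remove redundant (divisible by others).
x^11*y^15 redundant.
x^15*y^11 redundant.
x^14*y^13 redundant.
x^11*y^9 redundant.
Min: x^10*y, x^9*y^2, x^8*y^4, x^6*y^7, x^5*y^8, x^4*y^10, x^3*y^13, x^2*y^14
Count=8


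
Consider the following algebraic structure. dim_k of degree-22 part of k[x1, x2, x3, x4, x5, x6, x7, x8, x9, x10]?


C(d+n-1,n-1)=C(31,9)=20160075


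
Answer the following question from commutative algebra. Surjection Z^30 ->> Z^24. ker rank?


rank(ker) = 30-24 = 6


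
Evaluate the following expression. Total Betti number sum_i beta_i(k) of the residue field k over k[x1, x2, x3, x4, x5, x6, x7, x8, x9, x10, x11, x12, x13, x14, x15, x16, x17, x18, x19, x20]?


Koszul resolution: beta_i(k)=C(n,i), n=20
sum_i C(20,i) = 2^20 = 1048576


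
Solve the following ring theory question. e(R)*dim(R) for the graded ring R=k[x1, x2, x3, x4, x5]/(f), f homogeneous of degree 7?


e(R)=deg(f)=7, dim(R)=5-1=4
e*dim=7*4=28


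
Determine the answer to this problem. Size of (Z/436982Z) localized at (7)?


7-primary part: 436982=7^5*26
Size=7^5=16807


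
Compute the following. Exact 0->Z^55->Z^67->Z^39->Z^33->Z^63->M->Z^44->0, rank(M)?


Alt sum=0:
(-1)^0*55 + (-1)^1*67 + (-1)^2*39 + (-1)^3*33 + (-1)^4*63 + (-1)^5*? + (-1)^6*44=0
rank(M)=101


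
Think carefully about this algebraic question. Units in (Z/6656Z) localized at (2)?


Local ring = Z/512Z.
phi(512) = 2^8*(2-1) = 256


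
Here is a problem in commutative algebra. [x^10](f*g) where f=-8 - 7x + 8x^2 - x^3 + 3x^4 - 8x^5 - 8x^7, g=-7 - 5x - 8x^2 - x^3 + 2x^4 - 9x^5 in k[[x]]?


[x^10] = sum a_i*b_j, i+j=10
  -8*-9=72
  -8*-1=8
Sum=80


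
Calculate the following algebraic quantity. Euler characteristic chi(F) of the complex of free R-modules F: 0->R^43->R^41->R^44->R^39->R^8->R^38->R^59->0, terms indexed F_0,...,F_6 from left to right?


chi = sum (-1)^i * rank:
(-1)^0*43=43
(-1)^1*41=-41
(-1)^2*44=44
(-1)^3*39=-39
(-1)^4*8=8
(-1)^5*38=-38
(-1)^6*59=59
chi=36


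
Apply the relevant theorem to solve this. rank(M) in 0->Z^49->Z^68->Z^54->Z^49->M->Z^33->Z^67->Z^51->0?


Alt sum=0:
(-1)^0*49 + (-1)^1*68 + (-1)^2*54 + (-1)^3*49 + (-1)^4*? + (-1)^5*33 + (-1)^6*67 + (-1)^7*51=0
rank(M)=31


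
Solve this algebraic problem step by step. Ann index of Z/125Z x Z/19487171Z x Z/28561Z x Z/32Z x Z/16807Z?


Exponent = lcm of the cyclic orders; pairwise coprime => product.
5^3*11^7*13^4*2^5*7^5=125*19487171*28561*32*16807=37417295757109268000


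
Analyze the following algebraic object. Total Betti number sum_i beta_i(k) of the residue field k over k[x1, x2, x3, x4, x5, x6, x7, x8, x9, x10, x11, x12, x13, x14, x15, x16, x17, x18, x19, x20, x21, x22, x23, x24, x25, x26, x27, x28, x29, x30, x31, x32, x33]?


Koszul resolution: beta_i(k)=C(n,i), n=33
sum_i C(33,i) = 2^33 = 8589934592


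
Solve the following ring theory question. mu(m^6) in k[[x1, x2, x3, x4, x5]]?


C(n+d-1,d)=C(10,6)=210


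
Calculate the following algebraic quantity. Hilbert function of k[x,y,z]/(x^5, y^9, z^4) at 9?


Need i<5, j<9, k<4 with i+j+k=9.
For each i, j ranges over max(0,9-i-3)..min(8,9-i):
  i=0: j in [6,8] -> 3
  i=1: j in [5,8] -> 4
  i=2: j in [4,7] -> 4
  i=3: j in [3,6] -> 4
  i=4: j in [2,5] -> 4
H(9) = 3+4+4+4+4 = 19


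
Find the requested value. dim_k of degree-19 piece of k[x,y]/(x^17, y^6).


k[x,y], I = (x^17, y^6), d = 19
Need i < 17 and d-i < 6.
Range: 14 <= i <= 16.
H(19) = 3


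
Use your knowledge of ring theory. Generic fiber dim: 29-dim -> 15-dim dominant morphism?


dim(fiber)=dim(X)-dim(Y)=29-15=14


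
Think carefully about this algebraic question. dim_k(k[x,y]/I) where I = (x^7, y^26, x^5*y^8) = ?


k[x,y]/I, I = (x^7, y^26, x^5*y^8)
Rect: 7x26=182. Corner: (7-5)x(26-8)=36.
dim = 182-36 = 146


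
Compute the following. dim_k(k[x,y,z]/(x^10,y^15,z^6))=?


Basis: x^iy^jz^k, i<10,j<15,k<6
10*15*6=900


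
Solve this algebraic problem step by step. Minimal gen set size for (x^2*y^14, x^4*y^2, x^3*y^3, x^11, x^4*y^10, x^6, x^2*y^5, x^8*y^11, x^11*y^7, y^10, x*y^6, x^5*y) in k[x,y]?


Remove redundant (divisible by others).
x^11*y^7 redundant.
x^2*y^14 redundant.
x^11 redundant.
x^8*y^11 redundant.
x^4*y^10 redundant.
Min: x^6, x^5*y, x^4*y^2, x^3*y^3, x^2*y^5, x*y^6, y^10
Count=7


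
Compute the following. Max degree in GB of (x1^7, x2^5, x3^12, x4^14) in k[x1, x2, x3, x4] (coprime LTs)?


Pure powers, coprime LTs => already GB.
Degrees: 7, 5, 12, 14
Max=14


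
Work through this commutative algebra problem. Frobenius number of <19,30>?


gcd(19,30)=1 => F=ab-a-b=19*30-19-30=570-49=521


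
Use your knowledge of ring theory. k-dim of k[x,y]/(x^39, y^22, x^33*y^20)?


k[x,y]/I, I = (x^39, y^22, x^33*y^20)
Rect: 39x22=858. Corner: (39-33)x(22-20)=12.
dim = 858-12 = 846


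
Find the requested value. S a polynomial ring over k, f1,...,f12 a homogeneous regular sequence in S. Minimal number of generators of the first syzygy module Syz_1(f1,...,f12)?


Regular sequence => Koszul complex is the minimal free resolution.
Syz_1 minimally generated by Koszul relations f_i*e_j - f_j*e_i (i<j): mu(Syz_1) = beta_2 = C(m,2) = m(m-1)/2
m=12
12*11/2 = 66


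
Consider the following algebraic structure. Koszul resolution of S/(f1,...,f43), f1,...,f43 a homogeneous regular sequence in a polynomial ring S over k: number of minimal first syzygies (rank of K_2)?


Regular sequence => Koszul complex is the minimal free resolution.
Syz_1 minimally generated by Koszul relations f_i*e_j - f_j*e_i (i<j): mu(Syz_1) = beta_2 = C(m,2) = m(m-1)/2
m=43
43*42/2 = 903


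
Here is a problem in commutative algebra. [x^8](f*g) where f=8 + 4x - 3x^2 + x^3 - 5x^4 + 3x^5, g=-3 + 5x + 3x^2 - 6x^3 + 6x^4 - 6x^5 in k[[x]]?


[x^8] = sum a_i*b_j, i+j=8
  1*-6=-6
  -5*6=-30
  3*-6=-18
Sum=-54


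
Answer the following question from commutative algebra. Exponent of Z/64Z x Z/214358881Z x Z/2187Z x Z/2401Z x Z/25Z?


Exponent = lcm of the cyclic orders; pairwise coprime => product.
2^6*11^8*3^7*7^4*5^2=64*214358881*2187*2401*25=1800953115944875200


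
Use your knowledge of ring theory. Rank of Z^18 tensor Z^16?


rank(M(x)N) = rank(M)*rank(N)
18*16 = 288


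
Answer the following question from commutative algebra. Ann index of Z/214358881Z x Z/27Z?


Exponent = lcm of the cyclic orders; pairwise coprime => product.
11^8*3^3=214358881*27=5787689787


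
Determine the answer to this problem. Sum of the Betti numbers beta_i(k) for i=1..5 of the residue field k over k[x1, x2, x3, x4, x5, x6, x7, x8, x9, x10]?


Koszul resolution: beta_i(k)=C(n,i), n=10
C(10,1)=10, C(10,2)=45, C(10,3)=120, C(10,4)=210, C(10,5)=252
Sum=637


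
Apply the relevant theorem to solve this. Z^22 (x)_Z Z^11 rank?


rank(M(x)N) = rank(M)*rank(N)
22*11 = 242


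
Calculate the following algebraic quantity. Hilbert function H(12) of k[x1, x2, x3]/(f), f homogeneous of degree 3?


C(14,2)-C(11,2)=91-55=36


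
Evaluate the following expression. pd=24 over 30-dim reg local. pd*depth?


pd+depth=30
depth=30-24=6
pd*depth=24*6=144


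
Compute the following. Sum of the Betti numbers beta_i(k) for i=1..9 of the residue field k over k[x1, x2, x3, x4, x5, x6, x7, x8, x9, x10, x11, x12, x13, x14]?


Koszul resolution: beta_i(k)=C(n,i), n=14
C(14,1)=14, C(14,2)=91, C(14,3)=364, C(14,4)=1001, C(14,5)=2002, C(14,6)=3003, C(14,7)=3432, C(14,8)=3003, C(14,9)=2002
Sum=14912


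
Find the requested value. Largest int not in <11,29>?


gcd(11,29)=1 => F=ab-a-b=11*29-11-29=319-40=279


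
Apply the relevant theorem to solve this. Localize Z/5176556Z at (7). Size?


7-primary part: 5176556=7^6*44
Size=7^6=117649


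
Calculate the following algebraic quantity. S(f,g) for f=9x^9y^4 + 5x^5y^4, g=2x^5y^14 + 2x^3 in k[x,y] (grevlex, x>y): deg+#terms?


LT(f)=9x^9y^4, LT(g)=2x^5y^14
lcm(LM)=x^9y^14
S(f,g) (scaled by 18 to clear denominators) = 2y^10*f - 9x^4*g = 10x^5y^14 - 18x^7
2 terms, deg 19.
19+2=21


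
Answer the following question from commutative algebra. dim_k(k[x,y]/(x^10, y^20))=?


Basis: x^i*y^j, i<10, j<20
10*20=200


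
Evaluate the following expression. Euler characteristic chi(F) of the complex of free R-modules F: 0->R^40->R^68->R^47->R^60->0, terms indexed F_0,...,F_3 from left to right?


chi = sum (-1)^i * rank:
(-1)^0*40=40
(-1)^1*68=-68
(-1)^2*47=47
(-1)^3*60=-60
chi=-41


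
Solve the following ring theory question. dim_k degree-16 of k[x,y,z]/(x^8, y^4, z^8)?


Need i<8, j<4, k<8 with i+j+k=16.
For each i, j ranges over max(0,16-i-7)..min(3,16-i):
  i=0: j in [9,3] -> 0
  i=1: j in [8,3] -> 0
  i=2: j in [7,3] -> 0
  i=3: j in [6,3] -> 0
  i=4: j in [5,3] -> 0
  i=5: j in [4,3] -> 0
  i=6: j in [3,3] -> 1
  i=7: j in [2,3] -> 2
H(16) = 0+0+0+0+0+0+1+2 = 3


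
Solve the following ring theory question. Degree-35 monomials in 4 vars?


C(d+n-1,n-1)=C(38,3)=8436


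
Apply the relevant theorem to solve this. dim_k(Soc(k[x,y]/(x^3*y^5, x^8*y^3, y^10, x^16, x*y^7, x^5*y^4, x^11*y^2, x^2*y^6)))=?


Socle = ann(m) = span of standard monomials u with x*u, y*u in I (staircase corners).
Minimal generators: x^16, x^11*y^2, x^8*y^3, x^5*y^4, x^3*y^5, x^2*y^6, x*y^7, y^10
Corners: y^9, xy^6, x^2y^5, x^4y^4, x^7y^3, x^10y^2, x^15y
Socle dim=7


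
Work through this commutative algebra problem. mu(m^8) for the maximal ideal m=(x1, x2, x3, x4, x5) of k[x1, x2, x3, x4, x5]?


Graded Nakayama: mu(m^d) = dim_k (m^d/m^(d+1)) = #degree-8 monomials in 5 vars
C(n+d-1,d)=C(12,8)=495


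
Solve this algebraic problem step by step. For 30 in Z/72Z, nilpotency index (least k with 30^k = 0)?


30^k mod 72:
k=1: 30
k=2: 36
k=3: 0
First zero at k = 3


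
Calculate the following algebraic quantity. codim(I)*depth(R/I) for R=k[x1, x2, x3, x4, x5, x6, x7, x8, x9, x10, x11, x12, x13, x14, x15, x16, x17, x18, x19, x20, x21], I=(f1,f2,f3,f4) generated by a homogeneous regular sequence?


codim=4, depth=dim(R/I)=21-4=17
Product=4*17=68


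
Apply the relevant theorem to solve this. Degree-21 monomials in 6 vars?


C(d+n-1,n-1)=C(26,5)=65780


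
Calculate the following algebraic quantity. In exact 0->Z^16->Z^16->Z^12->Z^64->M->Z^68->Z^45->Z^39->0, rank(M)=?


Alt sum=0:
(-1)^0*16 + (-1)^1*16 + (-1)^2*12 + (-1)^3*64 + (-1)^4*? + (-1)^5*68 + (-1)^6*45 + (-1)^7*39=0
rank(M)=114


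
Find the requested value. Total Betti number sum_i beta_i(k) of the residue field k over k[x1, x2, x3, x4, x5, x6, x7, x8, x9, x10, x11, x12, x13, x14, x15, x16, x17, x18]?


Koszul resolution: beta_i(k)=C(n,i), n=18
sum_i C(18,i) = 2^18 = 262144


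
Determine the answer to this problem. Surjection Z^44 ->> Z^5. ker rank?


rank(ker) = 44-5 = 39


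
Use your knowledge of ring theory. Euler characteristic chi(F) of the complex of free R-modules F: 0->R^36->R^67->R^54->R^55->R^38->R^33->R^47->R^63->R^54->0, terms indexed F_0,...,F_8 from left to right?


chi = sum (-1)^i * rank:
(-1)^0*36=36
(-1)^1*67=-67
(-1)^2*54=54
(-1)^3*55=-55
(-1)^4*38=38
(-1)^5*33=-33
(-1)^6*47=47
(-1)^7*63=-63
(-1)^8*54=54
chi=11


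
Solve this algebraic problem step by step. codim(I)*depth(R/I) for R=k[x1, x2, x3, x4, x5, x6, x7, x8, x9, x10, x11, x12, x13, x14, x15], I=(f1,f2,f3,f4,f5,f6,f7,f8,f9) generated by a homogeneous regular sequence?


codim=9, depth=dim(R/I)=15-9=6
Product=9*6=54


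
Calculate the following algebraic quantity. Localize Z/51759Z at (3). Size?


3-primary part: 51759=3^6*71
Size=3^6=729


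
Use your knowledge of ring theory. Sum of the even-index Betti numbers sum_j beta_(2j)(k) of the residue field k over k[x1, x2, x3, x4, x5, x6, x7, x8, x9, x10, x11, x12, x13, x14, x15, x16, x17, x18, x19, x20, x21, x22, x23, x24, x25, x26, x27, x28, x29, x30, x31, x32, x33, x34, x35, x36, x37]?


Koszul resolution: beta_i(k)=C(n,i), n=37
sum_even C(37,i) = 2^(n-1) = 2^36 = 68719476736


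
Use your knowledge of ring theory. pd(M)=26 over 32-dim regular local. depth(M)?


pd+depth=depth(R)=32
depth=32-26=6


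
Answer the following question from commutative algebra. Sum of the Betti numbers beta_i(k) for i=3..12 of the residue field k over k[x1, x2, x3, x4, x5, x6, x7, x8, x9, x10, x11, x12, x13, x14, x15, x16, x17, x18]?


Koszul resolution: beta_i(k)=C(n,i), n=18
C(18,3)=816, C(18,4)=3060, C(18,5)=8568, C(18,6)=18564, C(18,7)=31824, C(18,8)=43758, C(18,9)=48620, C(18,10)=43758, C(18,11)=31824, C(18,12)=18564
Sum=249356


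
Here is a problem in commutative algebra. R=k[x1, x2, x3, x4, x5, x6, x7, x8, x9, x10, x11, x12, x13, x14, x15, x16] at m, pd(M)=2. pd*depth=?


pd+depth=16
depth=16-2=14
pd*depth=2*14=28


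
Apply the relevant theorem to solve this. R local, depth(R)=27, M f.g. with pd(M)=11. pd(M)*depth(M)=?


pd+depth=27
depth=27-11=16
pd*depth=11*16=176
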